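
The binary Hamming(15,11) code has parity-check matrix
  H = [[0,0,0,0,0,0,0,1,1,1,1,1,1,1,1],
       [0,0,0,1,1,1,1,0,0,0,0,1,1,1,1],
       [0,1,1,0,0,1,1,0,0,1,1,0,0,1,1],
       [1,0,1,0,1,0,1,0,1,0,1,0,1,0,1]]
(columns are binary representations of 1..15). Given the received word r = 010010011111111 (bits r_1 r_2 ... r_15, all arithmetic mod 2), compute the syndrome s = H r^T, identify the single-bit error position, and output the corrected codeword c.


s = (0, 1, 1, 1)^T, error position = 7, corrected codeword c = 010010111111111

Compute s = H r^T mod 2 one row at a time:
  s_1 = 1 + 1 + 1 + 1 + 1 + 1 + 1 + 1 = 8 ≡ 0 (mod 2).
  s_2 = 0 + 1 + 0 + 0 + 1 + 1 + 1 + 1 = 5 ≡ 1 (mod 2).
  s_3 = 1 + 0 + 0 + 0 + 1 + 1 + 1 + 1 = 5 ≡ 1 (mod 2).
  s_4 = 0 + 0 + 1 + 0 + 1 + 1 + 1 + 1 = 5 ≡ 1 (mod 2).
s = (0, 1, 1, 1)^T — this equals column 7 of H (binary 0111), so error is at position 7.
Correct: flip bit 7 of r = 010010011111111 to get c = 010010111111111.


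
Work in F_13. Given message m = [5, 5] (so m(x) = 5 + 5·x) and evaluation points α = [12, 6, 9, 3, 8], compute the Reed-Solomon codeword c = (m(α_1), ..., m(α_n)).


c = [0, 9, 11, 7, 6]

Message polynomial: m(x) = 5 + 5·x (mod 13).
For each evaluation point α_i, compute m(α_i) mod 13:
  α_1 = 12: Horner steps 5 → 0, so m(12) = 0.
  α_2 = 6: Horner steps 5 → 9, so m(6) = 9.
  α_3 = 9: Horner steps 5 → 11, so m(9) = 11.
  α_4 = 3: Horner steps 5 → 7, so m(3) = 7.
  α_5 = 8: Horner steps 5 → 6, so m(8) = 6.
Codeword c = [0, 9, 11, 7, 6] ∈ F_13^5.


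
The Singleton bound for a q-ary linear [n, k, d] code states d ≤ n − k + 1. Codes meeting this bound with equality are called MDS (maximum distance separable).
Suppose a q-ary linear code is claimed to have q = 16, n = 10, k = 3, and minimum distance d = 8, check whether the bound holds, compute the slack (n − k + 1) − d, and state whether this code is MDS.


Singleton RHS = n − k + 1 = 8, slack = 0, bound satisfied, MDS.

Singleton bound: d ≤ n − k + 1.
Here n = 10, k = 3, so n − k + 1 = 8.
Given d = 8, check d ≤ 8: YES.
Slack = (n − k + 1) − d = 0.
The code is MDS (slack = 0).
Description: the claimed parameters are [10, 3, 8]_16; such a code would be MDS (meets Singleton bound).


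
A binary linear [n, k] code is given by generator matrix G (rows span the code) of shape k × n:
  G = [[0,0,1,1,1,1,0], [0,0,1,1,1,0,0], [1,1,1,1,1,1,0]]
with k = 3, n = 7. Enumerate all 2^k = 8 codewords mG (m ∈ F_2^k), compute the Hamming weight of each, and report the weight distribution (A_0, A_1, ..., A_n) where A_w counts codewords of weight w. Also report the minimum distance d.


Weight distribution: A_0 = 1, A_1 = 1, A_2 = 1, A_3 = 2, A_4 = 1, A_5 = 1, A_6 = 1. Minimum distance d = 1.

Enumerate all 2^3 = 8 messages m ∈ F_2^3.
For each, compute codeword c = mG in F_2^7, then tally its weight.
  m = 000 → c = 0000000, weight = 0.
  m = 100 → c = 0011110, weight = 4.
  m = 010 → c = 0011100, weight = 3.
  m = 110 → c = 0000010, weight = 1.
  m = 001 → c = 1111110, weight = 6.
  m = 101 → c = 1100000, weight = 2.
  m = 011 → c = 1100010, weight = 3.
  m = 111 → c = 1111100, weight = 5.
Tally weights:
  weight 0: 1 codewords.
  weight 1: 1 codewords.
  weight 2: 1 codewords.
  weight 3: 2 codewords.
  weight 4: 1 codewords.
  weight 5: 1 codewords.
  weight 6: 1 codewords.
Minimum distance d = smallest w > 0 with A_w > 0 = 1.
Sanity: Σ A_w = 8 = 2^3 = 8 ✓.


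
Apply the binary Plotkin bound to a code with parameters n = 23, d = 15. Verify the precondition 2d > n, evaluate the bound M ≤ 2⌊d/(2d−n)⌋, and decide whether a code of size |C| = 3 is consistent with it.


Plotkin bound M ≤ 4; given |C| = 3 ≤ bound (satisfied).

Check applicability: 2d = 30, n = 23.
2d − n = 7 > 0, so Plotkin applies.
Compute d/(2d−n) = 15/7 ≈ 2.1429.
⌊d/(2d−n)⌋ = 2.
Plotkin bound: M ≤ 2·2 = 4.
Given |C| = 3, check: satisfied.
This |C| is below the Plotkin bound.


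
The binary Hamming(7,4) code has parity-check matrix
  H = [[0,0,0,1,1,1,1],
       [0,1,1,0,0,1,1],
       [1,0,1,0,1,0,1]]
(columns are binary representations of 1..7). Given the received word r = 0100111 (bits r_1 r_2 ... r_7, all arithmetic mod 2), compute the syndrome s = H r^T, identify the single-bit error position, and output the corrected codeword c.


s = (1, 1, 0)^T, error position = 6, corrected codeword c = 0100101

Compute s = H r^T mod 2 one row at a time:
  s_1 = 0 + 1 + 1 + 1 = 3 ≡ 1 (mod 2).
  s_2 = 1 + 0 + 1 + 1 = 3 ≡ 1 (mod 2).
  s_3 = 0 + 0 + 1 + 1 = 2 ≡ 0 (mod 2).
s = (1, 1, 0)^T — this equals column 6 of H (binary 110), so error is at position 6.
Correct: flip bit 6 of r = 0100111 to get c = 0100101.


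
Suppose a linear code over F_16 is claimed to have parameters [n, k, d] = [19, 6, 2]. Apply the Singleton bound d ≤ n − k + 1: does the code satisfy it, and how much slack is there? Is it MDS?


Singleton RHS = n − k + 1 = 14, slack = 12, bound satisfied, not MDS.

Singleton bound: d ≤ n − k + 1.
Here n = 19, k = 6, so n − k + 1 = 14.
Given d = 2, check d ≤ 14: YES.
Slack = (n − k + 1) − d = 12.
The code is NOT MDS (slack = 12 > 0).
Description: the claimed parameters are [19, 6, 2]_16; such a code would be non-MDS.


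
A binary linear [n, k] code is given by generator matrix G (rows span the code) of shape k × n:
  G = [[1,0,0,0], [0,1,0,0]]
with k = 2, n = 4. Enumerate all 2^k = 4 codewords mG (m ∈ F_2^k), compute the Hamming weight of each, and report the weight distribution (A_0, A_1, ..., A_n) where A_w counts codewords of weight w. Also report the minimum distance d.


Weight distribution: A_0 = 1, A_1 = 2, A_2 = 1. Minimum distance d = 1.

Enumerate all 2^2 = 4 messages m ∈ F_2^2.
For each, compute codeword c = mG in F_2^4, then tally its weight.
  m = 00 → c = 0000, weight = 0.
  m = 10 → c = 1000, weight = 1.
  m = 01 → c = 0100, weight = 1.
  m = 11 → c = 1100, weight = 2.
Tally weights:
  weight 0: 1 codewords.
  weight 1: 2 codewords.
  weight 2: 1 codewords.
Minimum distance d = smallest w > 0 with A_w > 0 = 1.
Sanity: Σ A_w = 4 = 2^2 = 4 ✓.


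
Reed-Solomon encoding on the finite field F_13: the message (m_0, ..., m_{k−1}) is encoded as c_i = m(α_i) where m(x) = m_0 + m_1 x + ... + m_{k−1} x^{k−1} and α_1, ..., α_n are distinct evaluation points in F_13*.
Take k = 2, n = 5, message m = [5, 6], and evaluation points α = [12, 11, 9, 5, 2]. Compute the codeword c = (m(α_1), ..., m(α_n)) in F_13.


c = [12, 6, 7, 9, 4]

Message polynomial: m(x) = 5 + 6·x (mod 13).
For each evaluation point α_i, compute m(α_i) mod 13:
  α_1 = 12: Horner steps 6 → 12, so m(12) = 12.
  α_2 = 11: Horner steps 6 → 6, so m(11) = 6.
  α_3 = 9: Horner steps 6 → 7, so m(9) = 7.
  α_4 = 5: Horner steps 6 → 9, so m(5) = 9.
  α_5 = 2: Horner steps 6 → 4, so m(2) = 4.
Codeword c = [12, 6, 7, 9, 4] ∈ F_13^5.


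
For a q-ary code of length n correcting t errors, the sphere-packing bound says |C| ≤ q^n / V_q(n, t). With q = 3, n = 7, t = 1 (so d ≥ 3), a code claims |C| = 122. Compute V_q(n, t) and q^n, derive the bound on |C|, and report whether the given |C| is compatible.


V_q(n, t) = 15, q^n = 2187, Hamming bound = 145, |C| = 122 ≤ bound (satisfied).

Step 1: Compute V_q(n, t) = Σ_{j=0}^1 C(n, j) (q−1)^j.
  j = 0: C(7,0)·(2)^0 = 1·1 = 1.
  j = 1: C(7,1)·(2)^1 = 7·2 = 14.
  V_q(n, t) = 1 + 14 = 15.
Step 2: q^n = 3^7 = 2187.
Step 3: Hamming bound ⌊q^n / V_q(n,t)⌋ = ⌊2187/15⌋ = 145.
Step 4: Compare |C| = 122 to 145: satisfied.
The claimed |C| lies below the Hamming bound.


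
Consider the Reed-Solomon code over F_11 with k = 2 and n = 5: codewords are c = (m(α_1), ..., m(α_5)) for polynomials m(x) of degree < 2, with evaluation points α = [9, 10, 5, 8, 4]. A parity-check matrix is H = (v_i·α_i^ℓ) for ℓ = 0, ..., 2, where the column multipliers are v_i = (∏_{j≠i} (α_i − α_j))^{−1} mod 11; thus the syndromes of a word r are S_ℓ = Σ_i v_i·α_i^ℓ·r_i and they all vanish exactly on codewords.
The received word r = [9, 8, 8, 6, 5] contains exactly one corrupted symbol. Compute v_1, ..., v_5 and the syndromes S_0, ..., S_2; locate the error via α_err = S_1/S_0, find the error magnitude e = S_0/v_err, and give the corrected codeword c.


S = (8, 3, 8), error at position 2, error magnitude e = 7, c = [9, 1, 8, 6, 5].

Step 1: column multipliers v_i = (∏_{j≠i}(α_i − α_j))^{−1} mod 11.
  i = 1 (α = 9): (9−10)(9−5)(9−8)(9−4) = (−1)·4·1·5 = −20 ≡ 2, so v_1 = 2^{−1} = 6 (mod 11).
  i = 2 (α = 10): (10−9)(10−5)(10−8)(10−4) = 1·5·2·6 = 60 ≡ 5, so v_2 = 5^{−1} = 9 (mod 11).
  i = 3 (α = 5): (5−9)(5−10)(5−8)(5−4) = (−4)·(−5)·(−3)·1 = −60 ≡ 6, so v_3 = 6^{−1} = 2 (mod 11).
  i = 4 (α = 8): (8−9)(8−10)(8−5)(8−4) = (−1)·(−2)·3·4 = 24 ≡ 2, so v_4 = 2^{−1} = 6 (mod 11).
  i = 5 (α = 4): (4−9)(4−10)(4−5)(4−8) = (−5)·(−6)·(−1)·(−4) = 120 ≡ 10, so v_5 = 10^{−1} = 10 (mod 11).
  v = [6, 9, 2, 6, 10].
Step 2: syndromes of r = [9, 8, 8, 6, 5] (all sums mod 11).
  S_0 = Σ v_i r_i = 6·9 + 9·8 + 2·8 + 6·6 + 10·5 = 228 ≡ 8.
  S_1 = Σ v_i α_i r_i = 6·9·9 + 9·10·8 + 2·5·8 + 6·8·6 + 10·4·5 = 1774 ≡ 3.
  α_i^2 mod 11 = [4, 1, 3, 9, 5].
  S_2 = Σ v_i α_i^2 r_i = 6·4·9 + 9·1·8 + 2·3·8 + 6·9·6 + 10·5·5 = 910 ≡ 8.
  S = (8, 3, 8) ≠ 0, so r is not a codeword (an error is present).
Step 3: locate the error. For a single error e at position i, S_ℓ = v_i·e·α_i^ℓ, so α_err = S_1/S_0.
  S_0^{−1} = 8^{−1} = 7 (mod 11), so α_err = 3·7 = 21 ≡ 10 = α_2. Error position i = 2.
  Consistency check: S_2/S_1 = 8·4 = 32 ≡ 10 = α_err ✓ (single-error assumption holds).
Step 4: error magnitude e = S_0/v_2 = S_0·∏_{j≠2}(α_2 − α_j) = 8·5 = 40 ≡ 7 (mod 11).
Step 5: correct position 2: c_2 = r_2 − e = 8 − 7 ≡ 1 (mod 11). Hence c = [9, 1, 8, 6, 5].
  Check: interpolating c through the α_i gives m(x) = 4 + 3·x (degree < 2) with m(α_i) = c_i for every i, so c is indeed a codeword.


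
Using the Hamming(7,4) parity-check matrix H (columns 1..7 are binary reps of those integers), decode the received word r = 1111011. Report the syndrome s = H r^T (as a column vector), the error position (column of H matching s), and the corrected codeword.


s = (1, 0, 1)^T, error position = 5, corrected codeword c = 1111111

Compute s = H r^T mod 2 one row at a time:
  s_1 = 1 + 0 + 1 + 1 = 3 ≡ 1 (mod 2).
  s_2 = 1 + 1 + 1 + 1 = 4 ≡ 0 (mod 2).
  s_3 = 1 + 1 + 0 + 1 = 3 ≡ 1 (mod 2).
s = (1, 0, 1)^T — this equals column 5 of H (binary 101), so error is at position 5.
Correct: flip bit 5 of r = 1111011 to get c = 1111111.


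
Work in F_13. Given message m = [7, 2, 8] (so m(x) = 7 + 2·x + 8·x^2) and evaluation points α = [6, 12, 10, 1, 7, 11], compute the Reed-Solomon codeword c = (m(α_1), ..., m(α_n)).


c = [8, 0, 8, 4, 10, 9]

Message polynomial: m(x) = 7 + 2·x + 8·x^2 (mod 13).
For each evaluation point α_i, compute m(α_i) mod 13:
  α_1 = 6: Horner steps 8 → 11 → 8, so m(6) = 8.
  α_2 = 12: Horner steps 8 → 7 → 0, so m(12) = 0.
  α_3 = 10: Horner steps 8 → 4 → 8, so m(10) = 8.
  α_4 = 1: Horner steps 8 → 10 → 4, so m(1) = 4.
  α_5 = 7: Horner steps 8 → 6 → 10, so m(7) = 10.
  α_6 = 11: Horner steps 8 → 12 → 9, so m(11) = 9.
Codeword c = [8, 0, 8, 4, 10, 9] ∈ F_13^6.


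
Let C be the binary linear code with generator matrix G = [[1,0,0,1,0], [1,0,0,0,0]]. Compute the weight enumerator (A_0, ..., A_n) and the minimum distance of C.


Weight distribution: A_0 = 1, A_1 = 2, A_2 = 1. Minimum distance d = 1.

Enumerate all 2^2 = 4 messages m ∈ F_2^2.
For each, compute codeword c = mG in F_2^5, then tally its weight.
  m = 00 → c = 00000, weight = 0.
  m = 10 → c = 10010, weight = 2.
  m = 01 → c = 10000, weight = 1.
  m = 11 → c = 00010, weight = 1.
Tally weights:
  weight 0: 1 codewords.
  weight 1: 2 codewords.
  weight 2: 1 codewords.
Minimum distance d = smallest w > 0 with A_w > 0 = 1.
Sanity: Σ A_w = 4 = 2^2 = 4 ✓.


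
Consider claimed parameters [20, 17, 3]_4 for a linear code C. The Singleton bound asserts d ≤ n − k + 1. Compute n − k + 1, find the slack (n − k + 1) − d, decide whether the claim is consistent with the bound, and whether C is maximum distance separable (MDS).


Singleton RHS = n − k + 1 = 4, slack = 1, bound satisfied, not MDS.

Singleton bound: d ≤ n − k + 1.
Here n = 20, k = 17, so n − k + 1 = 4.
Given d = 3, check d ≤ 4: YES.
Slack = (n − k + 1) − d = 1.
The code is NOT MDS (slack = 1 > 0).
Description: the claimed parameters are [20, 17, 3]_4; such a code would be non-MDS.


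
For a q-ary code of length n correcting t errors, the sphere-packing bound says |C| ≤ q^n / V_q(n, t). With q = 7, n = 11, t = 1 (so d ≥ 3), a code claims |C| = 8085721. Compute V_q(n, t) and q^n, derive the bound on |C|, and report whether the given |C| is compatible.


V_q(n, t) = 67, q^n = 1977326743, Hamming bound = 29512339, |C| = 8085721 ≤ bound (satisfied).

Step 1: Compute V_q(n, t) = Σ_{j=0}^1 C(n, j) (q−1)^j.
  j = 0: C(11,0)·(6)^0 = 1·1 = 1.
  j = 1: C(11,1)·(6)^1 = 11·6 = 66.
  V_q(n, t) = 1 + 66 = 67.
Step 2: q^n = 7^11 = 1977326743.
Step 3: Hamming bound ⌊q^n / V_q(n,t)⌋ = ⌊1977326743/67⌋ = 29512339.
Step 4: Compare |C| = 8085721 to 29512339: satisfied.
The claimed |C| lies below the Hamming bound.


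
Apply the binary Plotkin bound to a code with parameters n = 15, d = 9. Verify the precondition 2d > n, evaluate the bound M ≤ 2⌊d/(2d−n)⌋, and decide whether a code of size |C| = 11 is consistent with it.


Plotkin bound M ≤ 6; given |C| = 11 > bound (violated).

Check applicability: 2d = 18, n = 15.
2d − n = 3 > 0, so Plotkin applies.
Compute d/(2d−n) = 9/3 ≈ 3.0000.
⌊d/(2d−n)⌋ = 3.
Plotkin bound: M ≤ 2·3 = 6.
Given |C| = 11, check: VIOLATED.
This |C| is above the Plotkin bound, so no binary code with n = 15, d = 9 and 11 codewords exists.


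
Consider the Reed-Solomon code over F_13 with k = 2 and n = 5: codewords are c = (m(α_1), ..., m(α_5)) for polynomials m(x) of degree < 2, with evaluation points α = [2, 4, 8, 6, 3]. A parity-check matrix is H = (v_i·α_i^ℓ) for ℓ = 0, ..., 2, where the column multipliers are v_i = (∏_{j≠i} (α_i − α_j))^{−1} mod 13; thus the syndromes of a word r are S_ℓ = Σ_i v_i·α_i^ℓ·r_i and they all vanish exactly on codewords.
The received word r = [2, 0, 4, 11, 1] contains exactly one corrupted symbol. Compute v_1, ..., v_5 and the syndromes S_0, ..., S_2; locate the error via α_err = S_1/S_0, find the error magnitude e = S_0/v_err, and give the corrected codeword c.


S = (10, 2, 3), error at position 3, error magnitude e = 8, c = [2, 0, 9, 11, 1].

Step 1: column multipliers v_i = (∏_{j≠i}(α_i − α_j))^{−1} mod 13.
  i = 1 (α = 2): (2−4)(2−8)(2−6)(2−3) = (−2)·(−6)·(−4)·(−1) = 48 ≡ 9, so v_1 = 9^{−1} = 3 (mod 13).
  i = 2 (α = 4): (4−2)(4−8)(4−6)(4−3) = 2·(−4)·(−2)·1 = 16 ≡ 3, so v_2 = 3^{−1} = 9 (mod 13).
  i = 3 (α = 8): (8−2)(8−4)(8−6)(8−3) = 6·4·2·5 = 240 ≡ 6, so v_3 = 6^{−1} = 11 (mod 13).
  i = 4 (α = 6): (6−2)(6−4)(6−8)(6−3) = 4·2·(−2)·3 = −48 ≡ 4, so v_4 = 4^{−1} = 10 (mod 13).
  i = 5 (α = 3): (3−2)(3−4)(3−8)(3−6) = 1·(−1)·(−5)·(−3) = −15 ≡ 11, so v_5 = 11^{−1} = 6 (mod 13).
  v = [3, 9, 11, 10, 6].
Step 2: syndromes of r = [2, 0, 4, 11, 1] (all sums mod 13).
  S_0 = Σ v_i r_i = 3·2 + 9·0 + 11·4 + 10·11 + 6·1 = 166 ≡ 10.
  S_1 = Σ v_i α_i r_i = 3·2·2 + 9·4·0 + 11·8·4 + 10·6·11 + 6·3·1 = 1042 ≡ 2.
  α_i^2 mod 13 = [4, 3, 12, 10, 9].
  S_2 = Σ v_i α_i^2 r_i = 3·4·2 + 9·3·0 + 11·12·4 + 10·10·11 + 6·9·1 = 1706 ≡ 3.
  S = (10, 2, 3) ≠ 0, so r is not a codeword (an error is present).
Step 3: locate the error. For a single error e at position i, S_ℓ = v_i·e·α_i^ℓ, so α_err = S_1/S_0.
  S_0^{−1} = 10^{−1} = 4 (mod 13), so α_err = 2·4 = 8 ≡ 8 = α_3. Error position i = 3.
  Consistency check: S_2/S_1 = 3·7 = 21 ≡ 8 = α_err ✓ (single-error assumption holds).
Step 4: error magnitude e = S_0/v_3 = S_0·∏_{j≠3}(α_3 − α_j) = 10·6 = 60 ≡ 8 (mod 13).
Step 5: correct position 3: c_3 = r_3 − e = 4 − 8 ≡ 9 (mod 13). Hence c = [2, 0, 9, 11, 1].
  Check: interpolating c through the α_i gives m(x) = 4 + 12·x (degree < 2) with m(α_i) = c_i for every i, so c is indeed a codeword.


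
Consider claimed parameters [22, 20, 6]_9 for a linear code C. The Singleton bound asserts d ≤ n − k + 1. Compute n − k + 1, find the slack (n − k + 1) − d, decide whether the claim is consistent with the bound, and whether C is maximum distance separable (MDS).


Singleton RHS = n − k + 1 = 3, slack = -3, bound violated (no such code; not MDS).

Singleton bound: d ≤ n − k + 1.
Here n = 22, k = 20, so n − k + 1 = 3.
Given d = 6, check d ≤ 3: NO.
Slack = (n − k + 1) − d = -3.
The slack is negative: d = 6 exceeds n − k + 1 = 3 by 3, so the Singleton bound is violated and no linear [22, 20, 6]_9 code can exist. In particular it is not MDS (MDS requires d = n − k + 1 exactly).
Description: the claimed parameters are [22, 20, 6]_9; such a code would be impossible (violates the Singleton bound).


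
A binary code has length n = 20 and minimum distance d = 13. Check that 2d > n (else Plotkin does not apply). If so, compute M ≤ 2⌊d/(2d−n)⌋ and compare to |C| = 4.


Plotkin bound M ≤ 4; given |C| = 4 ≤ bound (satisfied).

Check applicability: 2d = 26, n = 20.
2d − n = 6 > 0, so Plotkin applies.
Compute d/(2d−n) = 13/6 ≈ 2.1667.
⌊d/(2d−n)⌋ = 2.
Plotkin bound: M ≤ 2·2 = 4.
Given |C| = 4, check: satisfied.
This |C| is at the Plotkin bound.


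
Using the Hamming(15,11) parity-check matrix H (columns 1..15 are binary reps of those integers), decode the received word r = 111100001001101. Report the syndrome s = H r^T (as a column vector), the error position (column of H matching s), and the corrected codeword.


s = (0, 0, 1, 1)^T, error position = 3, corrected codeword c = 110100001001101

Compute s = H r^T mod 2 one row at a time:
  s_1 = 0 + 1 + 0 + 0 + 1 + 1 + 0 + 1 = 4 ≡ 0 (mod 2).
  s_2 = 1 + 0 + 0 + 0 + 1 + 1 + 0 + 1 = 4 ≡ 0 (mod 2).
  s_3 = 1 + 1 + 0 + 0 + 0 + 0 + 0 + 1 = 3 ≡ 1 (mod 2).
  s_4 = 1 + 1 + 0 + 0 + 1 + 0 + 1 + 1 = 5 ≡ 1 (mod 2).
s = (0, 0, 1, 1)^T — this equals column 3 of H (binary 0011), so error is at position 3.
Correct: flip bit 3 of r = 111100001001101 to get c = 110100001001101.


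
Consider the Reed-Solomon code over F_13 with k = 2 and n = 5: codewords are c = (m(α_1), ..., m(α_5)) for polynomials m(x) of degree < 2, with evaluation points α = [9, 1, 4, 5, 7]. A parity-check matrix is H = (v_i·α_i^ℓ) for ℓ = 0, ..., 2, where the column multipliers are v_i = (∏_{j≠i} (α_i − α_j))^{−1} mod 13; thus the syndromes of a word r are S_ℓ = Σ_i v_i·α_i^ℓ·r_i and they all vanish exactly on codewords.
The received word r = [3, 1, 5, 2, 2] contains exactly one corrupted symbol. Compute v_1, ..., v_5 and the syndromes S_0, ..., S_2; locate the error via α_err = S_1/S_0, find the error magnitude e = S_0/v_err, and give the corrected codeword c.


S = (1, 7, 10), error at position 5, error magnitude e = 6, c = [3, 1, 5, 2, 9].

Step 1: column multipliers v_i = (∏_{j≠i}(α_i − α_j))^{−1} mod 13.
  i = 1 (α = 9): (9−1)(9−4)(9−5)(9−7) = 8·5·4·2 = 320 ≡ 8, so v_1 = 8^{−1} = 5 (mod 13).
  i = 2 (α = 1): (1−9)(1−4)(1−5)(1−7) = (−8)·(−3)·(−4)·(−6) = 576 ≡ 4, so v_2 = 4^{−1} = 10 (mod 13).
  i = 3 (α = 4): (4−9)(4−1)(4−5)(4−7) = (−5)·3·(−1)·(−3) = −45 ≡ 7, so v_3 = 7^{−1} = 2 (mod 13).
  i = 4 (α = 5): (5−9)(5−1)(5−4)(5−7) = (−4)·4·1·(−2) = 32 ≡ 6, so v_4 = 6^{−1} = 11 (mod 13).
  i = 5 (α = 7): (7−9)(7−1)(7−4)(7−5) = (−2)·6·3·2 = −72 ≡ 6, so v_5 = 6^{−1} = 11 (mod 13).
  v = [5, 10, 2, 11, 11].
Step 2: syndromes of r = [3, 1, 5, 2, 2] (all sums mod 13).
  S_0 = Σ v_i r_i = 5·3 + 10·1 + 2·5 + 11·2 + 11·2 = 79 ≡ 1.
  S_1 = Σ v_i α_i r_i = 5·9·3 + 10·1·1 + 2·4·5 + 11·5·2 + 11·7·2 = 449 ≡ 7.
  α_i^2 mod 13 = [3, 1, 3, 12, 10].
  S_2 = Σ v_i α_i^2 r_i = 5·3·3 + 10·1·1 + 2·3·5 + 11·12·2 + 11·10·2 = 569 ≡ 10.
  S = (1, 7, 10) ≠ 0, so r is not a codeword (an error is present).
Step 3: locate the error. For a single error e at position i, S_ℓ = v_i·e·α_i^ℓ, so α_err = S_1/S_0.
  S_0^{−1} = 1^{−1} = 1 (mod 13), so α_err = 7·1 = 7 ≡ 7 = α_5. Error position i = 5.
  Consistency check: S_2/S_1 = 10·2 = 20 ≡ 7 = α_err ✓ (single-error assumption holds).
Step 4: error magnitude e = S_0/v_5 = S_0·∏_{j≠5}(α_5 − α_j) = 1·6 = 6 ≡ 6 (mod 13).
Step 5: correct position 5: c_5 = r_5 − e = 2 − 6 ≡ 9 (mod 13). Hence c = [3, 1, 5, 2, 9].
  Check: interpolating c through the α_i gives m(x) = 4 + 10·x (degree < 2) with m(α_i) = c_i for every i, so c is indeed a codeword.


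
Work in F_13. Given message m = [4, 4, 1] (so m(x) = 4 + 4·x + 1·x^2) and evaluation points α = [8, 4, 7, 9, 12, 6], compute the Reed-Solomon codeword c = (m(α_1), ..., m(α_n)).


c = [9, 10, 3, 4, 1, 12]

Message polynomial: m(x) = 4 + 4·x + 1·x^2 (mod 13).
For each evaluation point α_i, compute m(α_i) mod 13:
  α_1 = 8: Horner steps 1 → 12 → 9, so m(8) = 9.
  α_2 = 4: Horner steps 1 → 8 → 10, so m(4) = 10.
  α_3 = 7: Horner steps 1 → 11 → 3, so m(7) = 3.
  α_4 = 9: Horner steps 1 → 0 → 4, so m(9) = 4.
  α_5 = 12: Horner steps 1 → 3 → 1, so m(12) = 1.
  α_6 = 6: Horner steps 1 → 10 → 12, so m(6) = 12.
Codeword c = [9, 10, 3, 4, 1, 12] ∈ F_13^6.


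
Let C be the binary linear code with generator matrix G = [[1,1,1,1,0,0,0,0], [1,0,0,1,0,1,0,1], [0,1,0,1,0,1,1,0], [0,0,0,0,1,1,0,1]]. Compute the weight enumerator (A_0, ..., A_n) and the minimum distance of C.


Weight distribution: A_0 = 1, A_3 = 3, A_4 = 7, A_5 = 4, A_7 = 1. Minimum distance d = 3.

Enumerate all 2^4 = 16 messages m ∈ F_2^4.
For each, compute codeword c = mG in F_2^8, then tally its weight.
  m = 0000 → c = 00000000, weight = 0.
  m = 1000 → c = 11110000, weight = 4.
  m = 0100 → c = 10010101, weight = 4.
  m = 1100 → c = 01100101, weight = 4.
  m = 0010 → c = 01010110, weight = 4.
  m = 1010 → c = 10100110, weight = 4.
  m = 0110 → c = 11000011, weight = 4.
  m = 1110 → c = 00110011, weight = 4.
  m = 0001 → c = 00001101, weight = 3.
  m = 1001 → c = 11111101, weight = 7.
  m = 0101 → c = 10011000, weight = 3.
  m = 1101 → c = 01101000, weight = 3.
  m = 0011 → c = 01011011, weight = 5.
  m = 1011 → c = 10101011, weight = 5.
  m = 0111 → c = 11001110, weight = 5.
  m = 1111 → c = 00111110, weight = 5.
Tally weights:
  weight 0: 1 codewords.
  weight 3: 3 codewords.
  weight 4: 7 codewords.
  weight 5: 4 codewords.
  weight 7: 1 codewords.
Minimum distance d = smallest w > 0 with A_w > 0 = 3.
Sanity: Σ A_w = 16 = 2^4 = 16 ✓.


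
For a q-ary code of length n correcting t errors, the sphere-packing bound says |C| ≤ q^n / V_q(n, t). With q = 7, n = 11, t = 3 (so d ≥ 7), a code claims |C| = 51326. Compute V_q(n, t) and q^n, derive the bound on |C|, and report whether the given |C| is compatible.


V_q(n, t) = 37687, q^n = 1977326743, Hamming bound = 52467, |C| = 51326 ≤ bound (satisfied).

Step 1: Compute V_q(n, t) = Σ_{j=0}^3 C(n, j) (q−1)^j.
  j = 0: C(11,0)·(6)^0 = 1·1 = 1.
  j = 1: C(11,1)·(6)^1 = 11·6 = 66.
  j = 2: C(11,2)·(6)^2 = 55·36 = 1980.
  j = 3: C(11,3)·(6)^3 = 165·216 = 35640.
  V_q(n, t) = 1 + 66 + 1980 + 35640 = 37687.
Step 2: q^n = 7^11 = 1977326743.
Step 3: Hamming bound ⌊q^n / V_q(n,t)⌋ = ⌊1977326743/37687⌋ = 52467.
Step 4: Compare |C| = 51326 to 52467: satisfied.
The claimed |C| lies below the Hamming bound.


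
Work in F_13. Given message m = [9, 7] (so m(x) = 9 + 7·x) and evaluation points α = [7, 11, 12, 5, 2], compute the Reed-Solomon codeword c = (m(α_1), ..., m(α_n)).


c = [6, 8, 2, 5, 10]

Message polynomial: m(x) = 9 + 7·x (mod 13).
For each evaluation point α_i, compute m(α_i) mod 13:
  α_1 = 7: Horner steps 7 → 6, so m(7) = 6.
  α_2 = 11: Horner steps 7 → 8, so m(11) = 8.
  α_3 = 12: Horner steps 7 → 2, so m(12) = 2.
  α_4 = 5: Horner steps 7 → 5, so m(5) = 5.
  α_5 = 2: Horner steps 7 → 10, so m(2) = 10.
Codeword c = [6, 8, 2, 5, 10] ∈ F_13^5.


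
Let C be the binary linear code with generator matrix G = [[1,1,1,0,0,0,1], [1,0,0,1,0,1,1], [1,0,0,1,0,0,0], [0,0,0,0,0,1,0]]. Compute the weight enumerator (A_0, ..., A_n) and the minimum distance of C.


Weight distribution: A_0 = 1, A_1 = 2, A_2 = 2, A_3 = 4, A_4 = 5, A_5 = 2. Minimum distance d = 1.

Enumerate all 2^4 = 16 messages m ∈ F_2^4.
For each, compute codeword c = mG in F_2^7, then tally its weight.
  m = 0000 → c = 0000000, weight = 0.
  m = 1000 → c = 1110001, weight = 4.
  m = 0100 → c = 1001011, weight = 4.
  m = 1100 → c = 0111010, weight = 4.
  m = 0010 → c = 1001000, weight = 2.
  m = 1010 → c = 0111001, weight = 4.
  m = 0110 → c = 0000011, weight = 2.
  m = 1110 → c = 1110010, weight = 4.
  m = 0001 → c = 0000010, weight = 1.
  m = 1001 → c = 1110011, weight = 5.
  m = 0101 → c = 1001001, weight = 3.
  m = 1101 → c = 0111000, weight = 3.
  m = 0011 → c = 1001010, weight = 3.
  m = 1011 → c = 0111011, weight = 5.
  m = 0111 → c = 0000001, weight = 1.
  m = 1111 → c = 1110000, weight = 3.
Tally weights:
  weight 0: 1 codewords.
  weight 1: 2 codewords.
  weight 2: 2 codewords.
  weight 3: 4 codewords.
  weight 4: 5 codewords.
  weight 5: 2 codewords.
Minimum distance d = smallest w > 0 with A_w > 0 = 1.
Sanity: Σ A_w = 16 = 2^4 = 16 ✓.


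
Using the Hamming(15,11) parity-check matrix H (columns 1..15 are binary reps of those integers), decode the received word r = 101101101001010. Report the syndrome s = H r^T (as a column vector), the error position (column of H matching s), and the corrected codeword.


s = (1, 1, 0, 0)^T, error position = 12, corrected codeword c = 101101101000010

Compute s = H r^T mod 2 one row at a time:
  s_1 = 0 + 1 + 0 + 0 + 1 + 0 + 1 + 0 = 3 ≡ 1 (mod 2).
  s_2 = 1 + 0 + 1 + 1 + 1 + 0 + 1 + 0 = 5 ≡ 1 (mod 2).
  s_3 = 0 + 1 + 1 + 1 + 0 + 0 + 1 + 0 = 4 ≡ 0 (mod 2).
  s_4 = 1 + 1 + 0 + 1 + 1 + 0 + 0 + 0 = 4 ≡ 0 (mod 2).
s = (1, 1, 0, 0)^T — this equals column 12 of H (binary 1100), so error is at position 12.
Correct: flip bit 12 of r = 101101101001010 to get c = 101101101000010.


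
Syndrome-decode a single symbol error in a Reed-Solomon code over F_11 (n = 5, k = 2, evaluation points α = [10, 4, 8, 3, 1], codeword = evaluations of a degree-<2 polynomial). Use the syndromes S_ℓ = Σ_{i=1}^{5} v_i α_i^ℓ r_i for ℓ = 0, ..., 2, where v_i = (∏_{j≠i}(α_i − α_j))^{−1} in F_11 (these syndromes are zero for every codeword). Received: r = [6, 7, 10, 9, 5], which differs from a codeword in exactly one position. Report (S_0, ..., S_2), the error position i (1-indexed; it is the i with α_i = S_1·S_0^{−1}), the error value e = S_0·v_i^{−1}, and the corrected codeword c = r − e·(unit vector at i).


S = (9, 9, 9), error at position 5, error magnitude e = 3, c = [6, 7, 10, 9, 2].

Step 1: column multipliers v_i = (∏_{j≠i}(α_i − α_j))^{−1} mod 11.
  i = 1 (α = 10): (10−4)(10−8)(10−3)(10−1) = 6·2·7·9 = 756 ≡ 8, so v_1 = 8^{−1} = 7 (mod 11).
  i = 2 (α = 4): (4−10)(4−8)(4−3)(4−1) = (−6)·(−4)·1·3 = 72 ≡ 6, so v_2 = 6^{−1} = 2 (mod 11).
  i = 3 (α = 8): (8−10)(8−4)(8−3)(8−1) = (−2)·4·5·7 = −280 ≡ 6, so v_3 = 6^{−1} = 2 (mod 11).
  i = 4 (α = 3): (3−10)(3−4)(3−8)(3−1) = (−7)·(−1)·(−5)·2 = −70 ≡ 7, so v_4 = 7^{−1} = 8 (mod 11).
  i = 5 (α = 1): (1−10)(1−4)(1−8)(1−3) = (−9)·(−3)·(−7)·(−2) = 378 ≡ 4, so v_5 = 4^{−1} = 3 (mod 11).
  v = [7, 2, 2, 8, 3].
Step 2: syndromes of r = [6, 7, 10, 9, 5] (all sums mod 11).
  S_0 = Σ v_i r_i = 7·6 + 2·7 + 2·10 + 8·9 + 3·5 = 163 ≡ 9.
  S_1 = Σ v_i α_i r_i = 7·10·6 + 2·4·7 + 2·8·10 + 8·3·9 + 3·1·5 = 867 ≡ 9.
  α_i^2 mod 11 = [1, 5, 9, 9, 1].
  S_2 = Σ v_i α_i^2 r_i = 7·1·6 + 2·5·7 + 2·9·10 + 8·9·9 + 3·1·5 = 955 ≡ 9.
  S = (9, 9, 9) ≠ 0, so r is not a codeword (an error is present).
Step 3: locate the error. For a single error e at position i, S_ℓ = v_i·e·α_i^ℓ, so α_err = S_1/S_0.
  S_0^{−1} = 9^{−1} = 5 (mod 11), so α_err = 9·5 = 45 ≡ 1 = α_5. Error position i = 5.
  Consistency check: S_2/S_1 = 9·5 = 45 ≡ 1 = α_err ✓ (single-error assumption holds).
Step 4: error magnitude e = S_0/v_5 = S_0·∏_{j≠5}(α_5 − α_j) = 9·4 = 36 ≡ 3 (mod 11).
Step 5: correct position 5: c_5 = r_5 − e = 5 − 3 ≡ 2 (mod 11). Hence c = [6, 7, 10, 9, 2].
  Check: interpolating c through the α_i gives m(x) = 4 + 9·x (degree < 2) with m(α_i) = c_i for every i, so c is indeed a codeword.


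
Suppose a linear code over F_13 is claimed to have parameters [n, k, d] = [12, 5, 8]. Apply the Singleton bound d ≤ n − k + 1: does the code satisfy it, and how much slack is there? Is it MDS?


Singleton RHS = n − k + 1 = 8, slack = 0, bound satisfied, MDS.

Singleton bound: d ≤ n − k + 1.
Here n = 12, k = 5, so n − k + 1 = 8.
Given d = 8, check d ≤ 8: YES.
Slack = (n − k + 1) − d = 0.
The code is MDS (slack = 0).
Description: the claimed parameters are [12, 5, 8]_13; such a code would be MDS (meets Singleton bound).


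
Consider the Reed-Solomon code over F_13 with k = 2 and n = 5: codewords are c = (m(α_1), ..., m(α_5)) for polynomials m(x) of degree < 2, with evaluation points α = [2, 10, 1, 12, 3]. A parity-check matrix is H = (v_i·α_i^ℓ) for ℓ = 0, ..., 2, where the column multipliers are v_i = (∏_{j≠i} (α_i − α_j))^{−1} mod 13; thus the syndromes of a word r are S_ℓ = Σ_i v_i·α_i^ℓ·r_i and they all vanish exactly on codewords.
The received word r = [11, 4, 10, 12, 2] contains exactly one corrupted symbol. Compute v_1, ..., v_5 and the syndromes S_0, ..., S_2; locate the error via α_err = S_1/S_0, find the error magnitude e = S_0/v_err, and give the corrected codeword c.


S = (1, 1, 1), error at position 3, error magnitude e = 3, c = [11, 4, 7, 12, 2].

Step 1: column multipliers v_i = (∏_{j≠i}(α_i − α_j))^{−1} mod 13.
  i = 1 (α = 2): (2−10)(2−1)(2−12)(2−3) = (−8)·1·(−10)·(−1) = −80 ≡ 11, so v_1 = 11^{−1} = 6 (mod 13).
  i = 2 (α = 10): (10−2)(10−1)(10−12)(10−3) = 8·9·(−2)·7 = −1008 ≡ 6, so v_2 = 6^{−1} = 11 (mod 13).
  i = 3 (α = 1): (1−2)(1−10)(1−12)(1−3) = (−1)·(−9)·(−11)·(−2) = 198 ≡ 3, so v_3 = 3^{−1} = 9 (mod 13).
  i = 4 (α = 12): (12−2)(12−10)(12−1)(12−3) = 10·2·11·9 = 1980 ≡ 4, so v_4 = 4^{−1} = 10 (mod 13).
  i = 5 (α = 3): (3−2)(3−10)(3−1)(3−12) = 1·(−7)·2·(−9) = 126 ≡ 9, so v_5 = 9^{−1} = 3 (mod 13).
  v = [6, 11, 9, 10, 3].
Step 2: syndromes of r = [11, 4, 10, 12, 2] (all sums mod 13).
  S_0 = Σ v_i r_i = 6·11 + 11·4 + 9·10 + 10·12 + 3·2 = 326 ≡ 1.
  S_1 = Σ v_i α_i r_i = 6·2·11 + 11·10·4 + 9·1·10 + 10·12·12 + 3·3·2 = 2120 ≡ 1.
  α_i^2 mod 13 = [4, 9, 1, 1, 9].
  S_2 = Σ v_i α_i^2 r_i = 6·4·11 + 11·9·4 + 9·1·10 + 10·1·12 + 3·9·2 = 924 ≡ 1.
  S = (1, 1, 1) ≠ 0, so r is not a codeword (an error is present).
Step 3: locate the error. For a single error e at position i, S_ℓ = v_i·e·α_i^ℓ, so α_err = S_1/S_0.
  S_0^{−1} = 1^{−1} = 1 (mod 13), so α_err = 1·1 = 1 ≡ 1 = α_3. Error position i = 3.
  Consistency check: S_2/S_1 = 1·1 = 1 ≡ 1 = α_err ✓ (single-error assumption holds).
Step 4: error magnitude e = S_0/v_3 = S_0·∏_{j≠3}(α_3 − α_j) = 1·3 = 3 ≡ 3 (mod 13).
Step 5: correct position 3: c_3 = r_3 − e = 10 − 3 ≡ 7 (mod 13). Hence c = [11, 4, 7, 12, 2].
  Check: interpolating c through the α_i gives m(x) = 3 + 4·x (degree < 2) with m(α_i) = c_i for every i, so c is indeed a codeword.


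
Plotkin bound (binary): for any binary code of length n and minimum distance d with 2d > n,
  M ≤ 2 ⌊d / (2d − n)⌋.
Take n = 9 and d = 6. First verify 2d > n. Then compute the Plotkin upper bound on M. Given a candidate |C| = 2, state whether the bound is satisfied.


Plotkin bound M ≤ 4; given |C| = 2 ≤ bound (satisfied).

Check applicability: 2d = 12, n = 9.
2d − n = 3 > 0, so Plotkin applies.
Compute d/(2d−n) = 6/3 ≈ 2.0000.
⌊d/(2d−n)⌋ = 2.
Plotkin bound: M ≤ 2·2 = 4.
Given |C| = 2, check: satisfied.
This |C| is below the Plotkin bound.


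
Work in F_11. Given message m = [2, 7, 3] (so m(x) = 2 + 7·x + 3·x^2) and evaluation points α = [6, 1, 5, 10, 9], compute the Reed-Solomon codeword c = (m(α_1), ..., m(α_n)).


c = [9, 1, 2, 9, 0]

Message polynomial: m(x) = 2 + 7·x + 3·x^2 (mod 11).
For each evaluation point α_i, compute m(α_i) mod 11:
  α_1 = 6: Horner steps 3 → 3 → 9, so m(6) = 9.
  α_2 = 1: Horner steps 3 → 10 → 1, so m(1) = 1.
  α_3 = 5: Horner steps 3 → 0 → 2, so m(5) = 2.
  α_4 = 10: Horner steps 3 → 4 → 9, so m(10) = 9.
  α_5 = 9: Horner steps 3 → 1 → 0, so m(9) = 0.
Codeword c = [9, 1, 2, 9, 0] ∈ F_11^5.


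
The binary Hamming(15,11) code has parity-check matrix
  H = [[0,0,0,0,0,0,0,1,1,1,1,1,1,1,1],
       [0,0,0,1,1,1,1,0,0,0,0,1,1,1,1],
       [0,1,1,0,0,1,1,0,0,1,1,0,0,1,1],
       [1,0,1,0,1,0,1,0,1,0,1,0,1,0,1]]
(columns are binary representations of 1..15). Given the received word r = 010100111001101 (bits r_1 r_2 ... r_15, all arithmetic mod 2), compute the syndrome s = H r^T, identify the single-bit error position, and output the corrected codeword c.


s = (1, 1, 1, 0)^T, error position = 14, corrected codeword c = 010100111001111

Compute s = H r^T mod 2 one row at a time:
  s_1 = 1 + 1 + 0 + 0 + 1 + 1 + 0 + 1 = 5 ≡ 1 (mod 2).
  s_2 = 1 + 0 + 0 + 1 + 1 + 1 + 0 + 1 = 5 ≡ 1 (mod 2).
  s_3 = 1 + 0 + 0 + 1 + 0 + 0 + 0 + 1 = 3 ≡ 1 (mod 2).
  s_4 = 0 + 0 + 0 + 1 + 1 + 0 + 1 + 1 = 4 ≡ 0 (mod 2).
s = (1, 1, 1, 0)^T — this equals column 14 of H (binary 1110), so error is at position 14.
Correct: flip bit 14 of r = 010100111001101 to get c = 010100111001111.


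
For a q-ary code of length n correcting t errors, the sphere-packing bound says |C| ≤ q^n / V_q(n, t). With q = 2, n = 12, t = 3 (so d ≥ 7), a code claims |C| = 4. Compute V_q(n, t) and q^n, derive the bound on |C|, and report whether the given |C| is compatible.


V_q(n, t) = 299, q^n = 4096, Hamming bound = 13, |C| = 4 ≤ bound (satisfied).

Step 1: Compute V_q(n, t) = Σ_{j=0}^3 C(n, j) (q−1)^j.
  j = 0: C(12,0)·(1)^0 = 1·1 = 1.
  j = 1: C(12,1)·(1)^1 = 12·1 = 12.
  j = 2: C(12,2)·(1)^2 = 66·1 = 66.
  j = 3: C(12,3)·(1)^3 = 220·1 = 220.
  V_q(n, t) = 1 + 12 + 66 + 220 = 299.
Step 2: q^n = 2^12 = 4096.
Step 3: Hamming bound ⌊q^n / V_q(n,t)⌋ = ⌊4096/299⌋ = 13.
Step 4: Compare |C| = 4 to 13: satisfied.
The claimed |C| lies below the Hamming bound.


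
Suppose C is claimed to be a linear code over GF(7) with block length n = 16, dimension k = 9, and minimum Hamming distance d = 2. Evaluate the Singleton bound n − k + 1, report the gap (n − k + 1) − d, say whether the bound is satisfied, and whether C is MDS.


Singleton RHS = n − k + 1 = 8, slack = 6, bound satisfied, not MDS.

Singleton bound: d ≤ n − k + 1.
Here n = 16, k = 9, so n − k + 1 = 8.
Given d = 2, check d ≤ 8: YES.
Slack = (n − k + 1) − d = 6.
The code is NOT MDS (slack = 6 > 0).
Description: the claimed parameters are [16, 9, 2]_7; such a code would be non-MDS.


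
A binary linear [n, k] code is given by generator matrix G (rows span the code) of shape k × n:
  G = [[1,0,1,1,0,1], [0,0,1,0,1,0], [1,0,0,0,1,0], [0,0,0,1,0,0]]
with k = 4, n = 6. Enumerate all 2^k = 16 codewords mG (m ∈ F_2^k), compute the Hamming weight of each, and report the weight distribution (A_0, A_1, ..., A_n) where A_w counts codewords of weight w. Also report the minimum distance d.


Weight distribution: A_0 = 1, A_1 = 2, A_2 = 4, A_3 = 6, A_4 = 3. Minimum distance d = 1.

Enumerate all 2^4 = 16 messages m ∈ F_2^4.
For each, compute codeword c = mG in F_2^6, then tally its weight.
  m = 0000 → c = 000000, weight = 0.
  m = 1000 → c = 101101, weight = 4.
  m = 0100 → c = 001010, weight = 2.
  m = 1100 → c = 100111, weight = 4.
  m = 0010 → c = 100010, weight = 2.
  m = 1010 → c = 001111, weight = 4.
  m = 0110 → c = 101000, weight = 2.
  m = 1110 → c = 000101, weight = 2.
  m = 0001 → c = 000100, weight = 1.
  m = 1001 → c = 101001, weight = 3.
  m = 0101 → c = 001110, weight = 3.
  m = 1101 → c = 100011, weight = 3.
  m = 0011 → c = 100110, weight = 3.
  m = 1011 → c = 001011, weight = 3.
  m = 0111 → c = 101100, weight = 3.
  m = 1111 → c = 000001, weight = 1.
Tally weights:
  weight 0: 1 codewords.
  weight 1: 2 codewords.
  weight 2: 4 codewords.
  weight 3: 6 codewords.
  weight 4: 3 codewords.
Minimum distance d = smallest w > 0 with A_w > 0 = 1.
Sanity: Σ A_w = 16 = 2^4 = 16 ✓.


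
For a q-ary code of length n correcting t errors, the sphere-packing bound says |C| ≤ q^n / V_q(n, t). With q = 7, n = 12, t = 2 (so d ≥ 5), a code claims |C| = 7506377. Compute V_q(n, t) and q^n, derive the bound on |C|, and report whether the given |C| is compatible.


V_q(n, t) = 2449, q^n = 13841287201, Hamming bound = 5651811, |C| = 7506377 > bound (violated).

Step 1: Compute V_q(n, t) = Σ_{j=0}^2 C(n, j) (q−1)^j.
  j = 0: C(12,0)·(6)^0 = 1·1 = 1.
  j = 1: C(12,1)·(6)^1 = 12·6 = 72.
  j = 2: C(12,2)·(6)^2 = 66·36 = 2376.
  V_q(n, t) = 1 + 72 + 2376 = 2449.
Step 2: q^n = 7^12 = 13841287201.
Step 3: Hamming bound ⌊q^n / V_q(n,t)⌋ = ⌊13841287201/2449⌋ = 5651811.
Step 4: Compare |C| = 7506377 to 5651811: violated.
The claimed |C| lies above the Hamming bound, so no 7-ary code of length 12 with d ≥ 5 can have 7506377 codewords.


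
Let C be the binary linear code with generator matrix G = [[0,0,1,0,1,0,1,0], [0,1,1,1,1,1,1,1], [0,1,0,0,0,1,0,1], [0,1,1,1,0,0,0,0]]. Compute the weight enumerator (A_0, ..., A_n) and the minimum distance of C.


Weight distribution: A_0 = 1, A_1 = 1, A_2 = 1, A_3 = 5, A_4 = 5, A_5 = 1, A_6 = 1, A_7 = 1. Minimum distance d = 1.

Enumerate all 2^4 = 16 messages m ∈ F_2^4.
For each, compute codeword c = mG in F_2^8, then tally its weight.
  m = 0000 → c = 00000000, weight = 0.
  m = 1000 → c = 00101010, weight = 3.
  m = 0100 → c = 01111111, weight = 7.
  m = 1100 → c = 01010101, weight = 4.
  m = 0010 → c = 01000101, weight = 3.
  m = 1010 → c = 01101111, weight = 6.
  m = 0110 → c = 00111010, weight = 4.
  m = 1110 → c = 00010000, weight = 1.
  m = 0001 → c = 01110000, weight = 3.
  m = 1001 → c = 01011010, weight = 4.
  m = 0101 → c = 00001111, weight = 4.
  m = 1101 → c = 00100101, weight = 3.
  m = 0011 → c = 00110101, weight = 4.
  m = 1011 → c = 00011111, weight = 5.
  m = 0111 → c = 01001010, weight = 3.
  m = 1111 → c = 01100000, weight = 2.
Tally weights:
  weight 0: 1 codewords.
  weight 1: 1 codewords.
  weight 2: 1 codewords.
  weight 3: 5 codewords.
  weight 4: 5 codewords.
  weight 5: 1 codewords.
  weight 6: 1 codewords.
  weight 7: 1 codewords.
Minimum distance d = smallest w > 0 with A_w > 0 = 1.
Sanity: Σ A_w = 16 = 2^4 = 16 ✓.


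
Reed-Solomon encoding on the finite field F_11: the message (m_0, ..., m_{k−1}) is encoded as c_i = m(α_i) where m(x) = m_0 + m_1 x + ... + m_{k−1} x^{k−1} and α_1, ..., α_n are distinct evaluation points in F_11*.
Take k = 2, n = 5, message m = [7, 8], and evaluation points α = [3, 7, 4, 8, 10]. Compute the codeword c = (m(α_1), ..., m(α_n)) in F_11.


c = [9, 8, 6, 5, 10]

Message polynomial: m(x) = 7 + 8·x (mod 11).
For each evaluation point α_i, compute m(α_i) mod 11:
  α_1 = 3: Horner steps 8 → 9, so m(3) = 9.
  α_2 = 7: Horner steps 8 → 8, so m(7) = 8.
  α_3 = 4: Horner steps 8 → 6, so m(4) = 6.
  α_4 = 8: Horner steps 8 → 5, so m(8) = 5.
  α_5 = 10: Horner steps 8 → 10, so m(10) = 10.
Codeword c = [9, 8, 6, 5, 10] ∈ F_11^5.
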